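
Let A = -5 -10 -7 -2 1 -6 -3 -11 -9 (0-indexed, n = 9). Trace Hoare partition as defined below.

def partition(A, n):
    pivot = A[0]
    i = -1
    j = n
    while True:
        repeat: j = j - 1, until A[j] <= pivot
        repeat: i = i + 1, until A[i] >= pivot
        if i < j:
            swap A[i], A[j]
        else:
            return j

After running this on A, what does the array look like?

-9 -10 -7 -11 -6 1 -3 -2 -5

pivot = A[0] = -5; i = -1, j = 9
j→8 (A[8]=-9≤-5), i→0 (A[0]=-5≥-5); i<j, swap → -9 -10 -7 -2 1 -6 -3 -11 -5
j→7 (A[7]=-11≤-5), i→3 (A[3]=-2≥-5); i<j, swap → -9 -10 -7 -11 1 -6 -3 -2 -5
j→5 (A[5]=-6≤-5), i→4 (A[4]=1≥-5); i<j, swap → -9 -10 -7 -11 -6 1 -3 -2 -5
j→4, i→5; i≥j, return j=4. A = -9 -10 -7 -11 -6 1 -3 -2 -5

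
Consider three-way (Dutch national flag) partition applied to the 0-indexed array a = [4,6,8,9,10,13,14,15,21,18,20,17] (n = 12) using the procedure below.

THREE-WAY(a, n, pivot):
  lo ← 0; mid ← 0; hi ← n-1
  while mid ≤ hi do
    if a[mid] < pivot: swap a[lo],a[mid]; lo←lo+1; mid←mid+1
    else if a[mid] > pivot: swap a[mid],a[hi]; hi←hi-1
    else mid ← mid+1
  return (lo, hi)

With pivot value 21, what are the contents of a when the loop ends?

[4,6,8,9,10,13,14,15,18,20,17,21]

pivot = 21; lo=0, mid=0, hi=11
a[mid]=4<21: swap a[0],a[0]; lo=1,mid=1 → [4,6,8,9,10,13,14,15,21,18,20,17]
a[mid]=6<21: swap a[1],a[1]; lo=2,mid=2 → [4,6,8,9,10,13,14,15,21,18,20,17]
a[mid]=8<21: swap a[2],a[2]; lo=3,mid=3 → [4,6,8,9,10,13,14,15,21,18,20,17]
a[mid]=9<21: swap a[3],a[3]; lo=4,mid=4 → [4,6,8,9,10,13,14,15,21,18,20,17]
a[mid]=10<21: swap a[4],a[4]; lo=5,mid=5 → [4,6,8,9,10,13,14,15,21,18,20,17]
a[mid]=13<21: swap a[5],a[5]; lo=6,mid=6 → [4,6,8,9,10,13,14,15,21,18,20,17]
a[mid]=14<21: swap a[6],a[6]; lo=7,mid=7 → [4,6,8,9,10,13,14,15,21,18,20,17]
a[mid]=15<21: swap a[7],a[7]; lo=8,mid=8 → [4,6,8,9,10,13,14,15,21,18,20,17]
a[mid]=21=21: mid=9
a[mid]=18<21: swap a[8],a[9]; lo=9,mid=10 → [4,6,8,9,10,13,14,15,18,21,20,17]
a[mid]=20<21: swap a[9],a[10]; lo=10,mid=11 → [4,6,8,9,10,13,14,15,18,20,21,17]
a[mid]=17<21: swap a[10],a[11]; lo=11,mid=12 → [4,6,8,9,10,13,14,15,18,20,17,21]
end: lo=11, hi=11; a = [4,6,8,9,10,13,14,15,18,20,17,21]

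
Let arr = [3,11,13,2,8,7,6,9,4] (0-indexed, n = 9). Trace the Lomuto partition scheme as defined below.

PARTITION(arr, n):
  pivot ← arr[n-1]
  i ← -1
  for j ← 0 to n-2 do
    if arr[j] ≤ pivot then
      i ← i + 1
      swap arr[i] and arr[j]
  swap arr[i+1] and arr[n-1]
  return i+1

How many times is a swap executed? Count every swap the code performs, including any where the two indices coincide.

3

pivot = arr[8] = 4; i = -1
j=0: arr[0]=3 ≤ 4 → i=0, swap arr[0],arr[0] (no change) → [3,11,13,2,8,7,6,9,4]
j=1: arr[1]=11 > 4 → no swap
j=2: arr[2]=13 > 4 → no swap
j=3: arr[3]=2 ≤ 4 → i=1, swap arr[1],arr[3] → [3,2,13,11,8,7,6,9,4]
j=4: arr[4]=8 > 4 → no swap
j=5: arr[5]=7 > 4 → no swap
j=6: arr[6]=6 > 4 → no swap
j=7: arr[7]=9 > 4 → no swap
final swap arr[2],arr[8] → [3,2,4,11,8,7,6,9,13]; return 2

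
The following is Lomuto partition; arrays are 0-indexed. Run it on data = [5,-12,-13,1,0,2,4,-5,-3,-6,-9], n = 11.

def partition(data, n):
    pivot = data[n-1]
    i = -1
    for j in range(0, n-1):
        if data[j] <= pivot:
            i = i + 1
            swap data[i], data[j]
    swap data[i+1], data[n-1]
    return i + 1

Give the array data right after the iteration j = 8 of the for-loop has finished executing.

[-12,-13,5,1,0,2,4,-5,-3,-6,-9]

pivot = data[10] = -9; i = -1
j=0: data[0]=5 > -9 → no swap
j=1: data[1]=-12 ≤ -9 → i=0, swap data[0],data[1] → [-12,5,-13,1,0,2,4,-5,-3,-6,-9]
j=2: data[2]=-13 ≤ -9 → i=1, swap data[1],data[2] → [-12,-13,5,1,0,2,4,-5,-3,-6,-9]
j=3: data[3]=1 > -9 → no swap
j=4: data[4]=0 > -9 → no swap
j=5: data[5]=2 > -9 → no swap
j=6: data[6]=4 > -9 → no swap
j=7: data[7]=-5 > -9 → no swap
j=8: data[8]=-3 > -9 → no swap
(after j=8) data = [-12,-13,5,1,0,2,4,-5,-3,-6,-9]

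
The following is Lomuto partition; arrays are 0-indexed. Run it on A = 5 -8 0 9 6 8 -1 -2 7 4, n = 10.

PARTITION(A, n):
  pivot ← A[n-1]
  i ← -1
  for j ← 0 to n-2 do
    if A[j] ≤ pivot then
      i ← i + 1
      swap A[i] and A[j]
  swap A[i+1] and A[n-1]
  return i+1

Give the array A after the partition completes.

pivot=4, i=-1
j=0: 5>4, skip
j=1: -8≤4, i=0, swap(0,1) ⇒ -8 5 0 9 6 8 -1 -2 7 4
j=2: 0≤4, i=1, swap(1,2) ⇒ -8 0 5 9 6 8 -1 -2 7 4
j=3: 9>4, skip
j=4: 6>4, skip
j=5: 8>4, skip
j=6: -1≤4, i=2, swap(2,6) ⇒ -8 0 -1 9 6 8 5 -2 7 4
j=7: -2≤4, i=3, swap(3,7) ⇒ -8 0 -1 -2 6 8 5 9 7 4
j=8: 7>4, skip
swap(4,9) ⇒ -8 0 -1 -2 4 8 5 9 7 6; return 4

-8 0 -1 -2 4 8 5 9 7 6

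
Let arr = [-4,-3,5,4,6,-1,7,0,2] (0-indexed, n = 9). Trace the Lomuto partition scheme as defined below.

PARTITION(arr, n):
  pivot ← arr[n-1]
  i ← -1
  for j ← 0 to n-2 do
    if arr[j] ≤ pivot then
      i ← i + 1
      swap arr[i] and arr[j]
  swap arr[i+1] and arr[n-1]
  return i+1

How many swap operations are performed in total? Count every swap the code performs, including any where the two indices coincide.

5

pivot = arr[8] = 2; i = -1
j=0: arr[0]=-4 ≤ 2 → i=0, swap arr[0],arr[0] (no change) → [-4,-3,5,4,6,-1,7,0,2]
j=1: arr[1]=-3 ≤ 2 → i=1, swap arr[1],arr[1] (no change) → [-4,-3,5,4,6,-1,7,0,2]
j=2: arr[2]=5 > 2 → no swap
j=3: arr[3]=4 > 2 → no swap
j=4: arr[4]=6 > 2 → no swap
j=5: arr[5]=-1 ≤ 2 → i=2, swap arr[2],arr[5] → [-4,-3,-1,4,6,5,7,0,2]
j=6: arr[6]=7 > 2 → no swap
j=7: arr[7]=0 ≤ 2 → i=3, swap arr[3],arr[7] → [-4,-3,-1,0,6,5,7,4,2]
final swap arr[4],arr[8] → [-4,-3,-1,0,2,5,7,4,6]; return 4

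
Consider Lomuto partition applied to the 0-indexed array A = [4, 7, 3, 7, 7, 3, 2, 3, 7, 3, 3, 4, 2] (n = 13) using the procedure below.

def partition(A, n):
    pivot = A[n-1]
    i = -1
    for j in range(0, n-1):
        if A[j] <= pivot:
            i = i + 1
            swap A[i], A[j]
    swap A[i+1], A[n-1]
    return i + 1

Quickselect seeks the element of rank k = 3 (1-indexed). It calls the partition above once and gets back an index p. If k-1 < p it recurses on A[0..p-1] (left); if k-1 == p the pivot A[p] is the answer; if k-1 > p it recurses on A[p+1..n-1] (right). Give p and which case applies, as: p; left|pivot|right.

pivot=2, i=-1
j=0: 4>2, skip
j=1: 7>2, skip
j=2: 3>2, skip
j=3: 7>2, skip
j=4: 7>2, skip
j=5: 3>2, skip
j=6: 2≤2, i=0, swap(0,6) ⇒ [2, 7, 3, 7, 7, 3, 4, 3, 7, 3, 3, 4, 2]
j=7: 3>2, skip
j=8: 7>2, skip
j=9: 3>2, skip
j=10: 3>2, skip
j=11: 4>2, skip
swap(1,12) ⇒ [2, 2, 3, 7, 7, 3, 4, 3, 7, 3, 3, 4, 7]; return 1
p = 1; k-1 = 2 > 1 ⇒ right

1; right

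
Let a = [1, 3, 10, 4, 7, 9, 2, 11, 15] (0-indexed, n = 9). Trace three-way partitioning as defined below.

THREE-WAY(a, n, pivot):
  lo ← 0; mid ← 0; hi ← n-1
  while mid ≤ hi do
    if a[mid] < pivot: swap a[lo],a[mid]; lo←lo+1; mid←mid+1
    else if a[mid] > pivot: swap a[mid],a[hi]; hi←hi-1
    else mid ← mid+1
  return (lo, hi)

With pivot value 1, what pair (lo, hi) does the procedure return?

pivot = 1; lo=0, mid=0, hi=8
a[mid]=1=1: mid=1
a[mid]=3>1: swap a[1],a[8]; hi=7 → [1, 15, 10, 4, 7, 9, 2, 11, 3]
a[mid]=15>1: swap a[1],a[7]; hi=6 → [1, 11, 10, 4, 7, 9, 2, 15, 3]
a[mid]=11>1: swap a[1],a[6]; hi=5 → [1, 2, 10, 4, 7, 9, 11, 15, 3]
a[mid]=2>1: swap a[1],a[5]; hi=4 → [1, 9, 10, 4, 7, 2, 11, 15, 3]
a[mid]=9>1: swap a[1],a[4]; hi=3 → [1, 7, 10, 4, 9, 2, 11, 15, 3]
a[mid]=7>1: swap a[1],a[3]; hi=2 → [1, 4, 10, 7, 9, 2, 11, 15, 3]
a[mid]=4>1: swap a[1],a[2]; hi=1 → [1, 10, 4, 7, 9, 2, 11, 15, 3]
a[mid]=10>1: swap a[1],a[1]; hi=0 → [1, 10, 4, 7, 9, 2, 11, 15, 3]
end: lo=0, hi=0; a = [1, 10, 4, 7, 9, 2, 11, 15, 3]

(0, 0)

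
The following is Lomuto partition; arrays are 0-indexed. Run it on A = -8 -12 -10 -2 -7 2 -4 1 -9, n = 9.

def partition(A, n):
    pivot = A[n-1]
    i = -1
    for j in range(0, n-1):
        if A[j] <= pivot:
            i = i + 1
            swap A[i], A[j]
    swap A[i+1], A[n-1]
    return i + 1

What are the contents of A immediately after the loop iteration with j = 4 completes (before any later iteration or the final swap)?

-12 -10 -8 -2 -7 2 -4 1 -9

pivot=-9, i=-1
j=0: -8>-9, skip
j=1: -12≤-9, i=0, swap(0,1) ⇒ -12 -8 -10 -2 -7 2 -4 1 -9
j=2: -10≤-9, i=1, swap(1,2) ⇒ -12 -10 -8 -2 -7 2 -4 1 -9
j=3: -2>-9, skip
j=4: -7>-9, skip
(after j=4) A = -12 -10 -8 -2 -7 2 -4 1 -9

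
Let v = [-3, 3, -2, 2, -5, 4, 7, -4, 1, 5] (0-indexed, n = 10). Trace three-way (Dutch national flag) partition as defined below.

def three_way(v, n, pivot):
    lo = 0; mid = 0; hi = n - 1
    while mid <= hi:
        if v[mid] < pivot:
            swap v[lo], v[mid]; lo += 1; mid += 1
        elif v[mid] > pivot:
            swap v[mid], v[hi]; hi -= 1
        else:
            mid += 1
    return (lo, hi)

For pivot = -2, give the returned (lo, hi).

(3, 3)

pivot = -2; lo=0, mid=0, hi=9
v[mid]=-3<-2: swap v[0],v[0]; lo=1,mid=1 → [-3, 3, -2, 2, -5, 4, 7, -4, 1, 5]
v[mid]=3>-2: swap v[1],v[9]; hi=8 → [-3, 5, -2, 2, -5, 4, 7, -4, 1, 3]
v[mid]=5>-2: swap v[1],v[8]; hi=7 → [-3, 1, -2, 2, -5, 4, 7, -4, 5, 3]
v[mid]=1>-2: swap v[1],v[7]; hi=6 → [-3, -4, -2, 2, -5, 4, 7, 1, 5, 3]
v[mid]=-4<-2: swap v[1],v[1]; lo=2,mid=2 → [-3, -4, -2, 2, -5, 4, 7, 1, 5, 3]
v[mid]=-2=-2: mid=3
v[mid]=2>-2: swap v[3],v[6]; hi=5 → [-3, -4, -2, 7, -5, 4, 2, 1, 5, 3]
v[mid]=7>-2: swap v[3],v[5]; hi=4 → [-3, -4, -2, 4, -5, 7, 2, 1, 5, 3]
v[mid]=4>-2: swap v[3],v[4]; hi=3 → [-3, -4, -2, -5, 4, 7, 2, 1, 5, 3]
v[mid]=-5<-2: swap v[2],v[3]; lo=3,mid=4 → [-3, -4, -5, -2, 4, 7, 2, 1, 5, 3]
end: lo=3, hi=3; v = [-3, -4, -5, -2, 4, 7, 2, 1, 5, 3]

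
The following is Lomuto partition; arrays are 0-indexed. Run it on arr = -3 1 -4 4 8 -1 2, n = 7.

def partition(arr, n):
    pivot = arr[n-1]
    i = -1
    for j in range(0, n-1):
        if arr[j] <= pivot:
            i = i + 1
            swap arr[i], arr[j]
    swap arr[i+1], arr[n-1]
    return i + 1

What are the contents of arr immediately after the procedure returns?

pivot=2, i=-1
j=0: -3≤2, i=0, swap(0,0) ⇒ -3 1 -4 4 8 -1 2
j=1: 1≤2, i=1, swap(1,1) ⇒ -3 1 -4 4 8 -1 2
j=2: -4≤2, i=2, swap(2,2) ⇒ -3 1 -4 4 8 -1 2
j=3: 4>2, skip
j=4: 8>2, skip
j=5: -1≤2, i=3, swap(3,5) ⇒ -3 1 -4 -1 8 4 2
swap(4,6) ⇒ -3 1 -4 -1 2 4 8; return 4

-3 1 -4 -1 2 4 8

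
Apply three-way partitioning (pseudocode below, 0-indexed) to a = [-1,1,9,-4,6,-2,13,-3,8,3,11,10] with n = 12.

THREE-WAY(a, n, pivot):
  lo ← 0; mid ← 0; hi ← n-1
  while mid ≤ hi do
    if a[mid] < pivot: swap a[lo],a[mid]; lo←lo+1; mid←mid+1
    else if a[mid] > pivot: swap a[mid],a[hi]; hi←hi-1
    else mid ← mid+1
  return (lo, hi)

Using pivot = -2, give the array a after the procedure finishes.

pivot = -2; lo=0, mid=0, hi=11
a[mid]=-1>-2: swap a[0],a[11]; hi=10 → [10,1,9,-4,6,-2,13,-3,8,3,11,-1]
a[mid]=10>-2: swap a[0],a[10]; hi=9 → [11,1,9,-4,6,-2,13,-3,8,3,10,-1]
a[mid]=11>-2: swap a[0],a[9]; hi=8 → [3,1,9,-4,6,-2,13,-3,8,11,10,-1]
a[mid]=3>-2: swap a[0],a[8]; hi=7 → [8,1,9,-4,6,-2,13,-3,3,11,10,-1]
a[mid]=8>-2: swap a[0],a[7]; hi=6 → [-3,1,9,-4,6,-2,13,8,3,11,10,-1]
a[mid]=-3<-2: swap a[0],a[0]; lo=1,mid=1 → [-3,1,9,-4,6,-2,13,8,3,11,10,-1]
a[mid]=1>-2: swap a[1],a[6]; hi=5 → [-3,13,9,-4,6,-2,1,8,3,11,10,-1]
a[mid]=13>-2: swap a[1],a[5]; hi=4 → [-3,-2,9,-4,6,13,1,8,3,11,10,-1]
a[mid]=-2=-2: mid=2
a[mid]=9>-2: swap a[2],a[4]; hi=3 → [-3,-2,6,-4,9,13,1,8,3,11,10,-1]
a[mid]=6>-2: swap a[2],a[3]; hi=2 → [-3,-2,-4,6,9,13,1,8,3,11,10,-1]
a[mid]=-4<-2: swap a[1],a[2]; lo=2,mid=3 → [-3,-4,-2,6,9,13,1,8,3,11,10,-1]
end: lo=2, hi=2; a = [-3,-4,-2,6,9,13,1,8,3,11,10,-1]

[-3,-4,-2,6,9,13,1,8,3,11,10,-1]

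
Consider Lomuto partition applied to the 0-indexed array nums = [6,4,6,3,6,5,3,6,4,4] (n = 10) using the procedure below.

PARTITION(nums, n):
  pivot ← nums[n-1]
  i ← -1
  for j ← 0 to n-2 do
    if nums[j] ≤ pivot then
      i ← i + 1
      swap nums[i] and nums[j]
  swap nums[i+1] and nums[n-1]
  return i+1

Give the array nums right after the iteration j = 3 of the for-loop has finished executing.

pivot=4, i=-1
j=0: 6>4, skip
j=1: 4≤4, i=0, swap(0,1) ⇒ [4,6,6,3,6,5,3,6,4,4]
j=2: 6>4, skip
j=3: 3≤4, i=1, swap(1,3) ⇒ [4,3,6,6,6,5,3,6,4,4]
(after j=3) nums = [4,3,6,6,6,5,3,6,4,4]

[4,3,6,6,6,5,3,6,4,4]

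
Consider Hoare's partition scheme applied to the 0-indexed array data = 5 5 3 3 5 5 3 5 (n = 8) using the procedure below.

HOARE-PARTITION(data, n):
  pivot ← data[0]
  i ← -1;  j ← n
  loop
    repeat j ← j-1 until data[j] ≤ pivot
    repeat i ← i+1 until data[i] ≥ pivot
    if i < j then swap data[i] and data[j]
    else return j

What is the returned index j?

4

pivot = data[0] = 5; i = -1, j = 8
j→7 (data[7]=5≤5), i→0 (data[0]=5≥5); i<j, swap → 5 5 3 3 5 5 3 5
j→6 (data[6]=3≤5), i→1 (data[1]=5≥5); i<j, swap → 5 3 3 3 5 5 5 5
j→5 (data[5]=5≤5), i→4 (data[4]=5≥5); i<j, swap → 5 3 3 3 5 5 5 5
j→4, i→5; i≥j, return j=4. data = 5 3 3 3 5 5 5 5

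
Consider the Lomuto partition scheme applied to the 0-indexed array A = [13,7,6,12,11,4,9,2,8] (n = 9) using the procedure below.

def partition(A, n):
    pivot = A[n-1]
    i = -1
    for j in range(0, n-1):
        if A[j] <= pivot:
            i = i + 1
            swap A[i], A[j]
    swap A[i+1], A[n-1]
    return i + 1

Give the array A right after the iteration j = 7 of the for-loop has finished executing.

pivot=8, i=-1
j=0: 13>8, skip
j=1: 7≤8, i=0, swap(0,1) ⇒ [7,13,6,12,11,4,9,2,8]
j=2: 6≤8, i=1, swap(1,2) ⇒ [7,6,13,12,11,4,9,2,8]
j=3: 12>8, skip
j=4: 11>8, skip
j=5: 4≤8, i=2, swap(2,5) ⇒ [7,6,4,12,11,13,9,2,8]
j=6: 9>8, skip
j=7: 2≤8, i=3, swap(3,7) ⇒ [7,6,4,2,11,13,9,12,8]
(after j=7) A = [7,6,4,2,11,13,9,12,8]

[7,6,4,2,11,13,9,12,8]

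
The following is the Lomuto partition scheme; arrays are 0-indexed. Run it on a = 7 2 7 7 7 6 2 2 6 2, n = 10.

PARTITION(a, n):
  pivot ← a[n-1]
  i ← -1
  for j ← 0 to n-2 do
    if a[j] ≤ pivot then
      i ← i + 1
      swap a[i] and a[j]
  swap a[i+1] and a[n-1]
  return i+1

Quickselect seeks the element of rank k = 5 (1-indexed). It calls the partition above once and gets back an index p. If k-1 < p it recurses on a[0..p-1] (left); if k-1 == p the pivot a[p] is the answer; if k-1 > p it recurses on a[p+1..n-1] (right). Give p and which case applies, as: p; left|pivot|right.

3; right

pivot = a[9] = 2; i = -1
j=0: a[0]=7 > 2 → no swap
j=1: a[1]=2 ≤ 2 → i=0, swap a[0],a[1] → 2 7 7 7 7 6 2 2 6 2
j=2: a[2]=7 > 2 → no swap
j=3: a[3]=7 > 2 → no swap
j=4: a[4]=7 > 2 → no swap
j=5: a[5]=6 > 2 → no swap
j=6: a[6]=2 ≤ 2 → i=1, swap a[1],a[6] → 2 2 7 7 7 6 7 2 6 2
j=7: a[7]=2 ≤ 2 → i=2, swap a[2],a[7] → 2 2 2 7 7 6 7 7 6 2
j=8: a[8]=6 > 2 → no swap
final swap a[3],a[9] → 2 2 2 2 7 6 7 7 6 7; return 3
p = 3; k-1 = 4 > 3 ⇒ right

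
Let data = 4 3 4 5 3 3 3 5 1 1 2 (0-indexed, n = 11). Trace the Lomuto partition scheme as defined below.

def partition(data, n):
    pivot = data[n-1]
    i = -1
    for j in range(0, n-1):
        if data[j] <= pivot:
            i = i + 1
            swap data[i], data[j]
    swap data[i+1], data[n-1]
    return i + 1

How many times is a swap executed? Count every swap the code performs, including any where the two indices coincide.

pivot = data[10] = 2; i = -1
j=0: data[0]=4 > 2 → no swap
j=1: data[1]=3 > 2 → no swap
j=2: data[2]=4 > 2 → no swap
j=3: data[3]=5 > 2 → no swap
j=4: data[4]=3 > 2 → no swap
j=5: data[5]=3 > 2 → no swap
j=6: data[6]=3 > 2 → no swap
j=7: data[7]=5 > 2 → no swap
j=8: data[8]=1 ≤ 2 → i=0, swap data[0],data[8] → 1 3 4 5 3 3 3 5 4 1 2
j=9: data[9]=1 ≤ 2 → i=1, swap data[1],data[9] → 1 1 4 5 3 3 3 5 4 3 2
final swap data[2],data[10] → 1 1 2 5 3 3 3 5 4 3 4; return 2

3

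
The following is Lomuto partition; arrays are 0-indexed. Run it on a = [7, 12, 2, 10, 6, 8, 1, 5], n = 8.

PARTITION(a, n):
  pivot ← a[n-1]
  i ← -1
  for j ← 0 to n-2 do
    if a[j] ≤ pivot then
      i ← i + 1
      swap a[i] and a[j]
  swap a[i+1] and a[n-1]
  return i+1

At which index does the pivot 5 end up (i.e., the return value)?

2

pivot = a[7] = 5; i = -1
j=0: a[0]=7 > 5 → no swap
j=1: a[1]=12 > 5 → no swap
j=2: a[2]=2 ≤ 5 → i=0, swap a[0],a[2] → [2, 12, 7, 10, 6, 8, 1, 5]
j=3: a[3]=10 > 5 → no swap
j=4: a[4]=6 > 5 → no swap
j=5: a[5]=8 > 5 → no swap
j=6: a[6]=1 ≤ 5 → i=1, swap a[1],a[6] → [2, 1, 7, 10, 6, 8, 12, 5]
final swap a[2],a[7] → [2, 1, 5, 10, 6, 8, 12, 7]; return 2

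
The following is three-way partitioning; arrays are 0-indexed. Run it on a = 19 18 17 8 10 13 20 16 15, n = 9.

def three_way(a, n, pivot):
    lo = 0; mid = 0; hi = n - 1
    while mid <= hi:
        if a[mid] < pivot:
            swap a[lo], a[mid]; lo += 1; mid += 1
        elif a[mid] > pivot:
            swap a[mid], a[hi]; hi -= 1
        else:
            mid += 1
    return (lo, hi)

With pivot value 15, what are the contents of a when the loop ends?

pivot = 15; lo=0, mid=0, hi=8
a[mid]=19>15: swap a[0],a[8]; hi=7 → 15 18 17 8 10 13 20 16 19
a[mid]=15=15: mid=1
a[mid]=18>15: swap a[1],a[7]; hi=6 → 15 16 17 8 10 13 20 18 19
a[mid]=16>15: swap a[1],a[6]; hi=5 → 15 20 17 8 10 13 16 18 19
a[mid]=20>15: swap a[1],a[5]; hi=4 → 15 13 17 8 10 20 16 18 19
a[mid]=13<15: swap a[0],a[1]; lo=1,mid=2 → 13 15 17 8 10 20 16 18 19
a[mid]=17>15: swap a[2],a[4]; hi=3 → 13 15 10 8 17 20 16 18 19
a[mid]=10<15: swap a[1],a[2]; lo=2,mid=3 → 13 10 15 8 17 20 16 18 19
a[mid]=8<15: swap a[2],a[3]; lo=3,mid=4 → 13 10 8 15 17 20 16 18 19
end: lo=3, hi=3; a = 13 10 8 15 17 20 16 18 19

13 10 8 15 17 20 16 18 19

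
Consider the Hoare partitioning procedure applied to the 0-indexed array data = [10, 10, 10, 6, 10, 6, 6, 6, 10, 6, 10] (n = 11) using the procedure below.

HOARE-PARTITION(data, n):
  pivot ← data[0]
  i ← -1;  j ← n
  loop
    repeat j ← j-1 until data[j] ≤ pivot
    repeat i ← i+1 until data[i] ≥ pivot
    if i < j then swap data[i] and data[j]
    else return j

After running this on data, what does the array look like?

pivot=10
j stops at 10 (10), i stops at 0 (10); swap ⇒ [10, 10, 10, 6, 10, 6, 6, 6, 10, 6, 10]
j stops at 9 (6), i stops at 1 (10); swap ⇒ [10, 6, 10, 6, 10, 6, 6, 6, 10, 10, 10]
j stops at 8 (10), i stops at 2 (10); swap ⇒ [10, 6, 10, 6, 10, 6, 6, 6, 10, 10, 10]
j stops at 7 (6), i stops at 4 (10); swap ⇒ [10, 6, 10, 6, 6, 6, 6, 10, 10, 10, 10]
j stops at 6, i stops at 7; i≥j ⇒ return 6. data=[10, 6, 10, 6, 6, 6, 6, 10, 10, 10, 10]

[10, 6, 10, 6, 6, 6, 6, 10, 10, 10, 10]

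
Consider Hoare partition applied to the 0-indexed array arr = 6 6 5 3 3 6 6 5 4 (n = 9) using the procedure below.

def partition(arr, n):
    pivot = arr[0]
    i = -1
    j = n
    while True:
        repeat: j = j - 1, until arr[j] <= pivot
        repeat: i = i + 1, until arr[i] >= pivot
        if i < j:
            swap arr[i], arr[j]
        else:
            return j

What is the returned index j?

pivot = arr[0] = 6; i = -1, j = 9
j→8 (arr[8]=4≤6), i→0 (arr[0]=6≥6); i<j, swap → 4 6 5 3 3 6 6 5 6
j→7 (arr[7]=5≤6), i→1 (arr[1]=6≥6); i<j, swap → 4 5 5 3 3 6 6 6 6
j→6 (arr[6]=6≤6), i→5 (arr[5]=6≥6); i<j, swap → 4 5 5 3 3 6 6 6 6
j→5, i→6; i≥j, return j=5. arr = 4 5 5 3 3 6 6 6 6

5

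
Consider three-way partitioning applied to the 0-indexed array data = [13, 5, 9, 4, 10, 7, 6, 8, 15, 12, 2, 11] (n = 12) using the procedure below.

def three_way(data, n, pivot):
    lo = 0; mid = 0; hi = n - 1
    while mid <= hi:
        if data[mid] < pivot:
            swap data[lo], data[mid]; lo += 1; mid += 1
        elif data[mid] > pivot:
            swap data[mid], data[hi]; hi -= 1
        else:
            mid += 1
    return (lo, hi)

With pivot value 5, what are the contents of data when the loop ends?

lo=0 mid=0 hi=11
13>5: swap(0,11), hi=10 ⇒ [11, 5, 9, 4, 10, 7, 6, 8, 15, 12, 2, 13]
11>5: swap(0,10), hi=9 ⇒ [2, 5, 9, 4, 10, 7, 6, 8, 15, 12, 11, 13]
2<5: swap(0,0), lo=1 mid=1 ⇒ [2, 5, 9, 4, 10, 7, 6, 8, 15, 12, 11, 13]
5=5: mid=2
9>5: swap(2,9), hi=8 ⇒ [2, 5, 12, 4, 10, 7, 6, 8, 15, 9, 11, 13]
12>5: swap(2,8), hi=7 ⇒ [2, 5, 15, 4, 10, 7, 6, 8, 12, 9, 11, 13]
15>5: swap(2,7), hi=6 ⇒ [2, 5, 8, 4, 10, 7, 6, 15, 12, 9, 11, 13]
8>5: swap(2,6), hi=5 ⇒ [2, 5, 6, 4, 10, 7, 8, 15, 12, 9, 11, 13]
6>5: swap(2,5), hi=4 ⇒ [2, 5, 7, 4, 10, 6, 8, 15, 12, 9, 11, 13]
7>5: swap(2,4), hi=3 ⇒ [2, 5, 10, 4, 7, 6, 8, 15, 12, 9, 11, 13]
10>5: swap(2,3), hi=2 ⇒ [2, 5, 4, 10, 7, 6, 8, 15, 12, 9, 11, 13]
4<5: swap(1,2), lo=2 mid=3 ⇒ [2, 4, 5, 10, 7, 6, 8, 15, 12, 9, 11, 13]
done. lo=2 hi=2; data=[2, 4, 5, 10, 7, 6, 8, 15, 12, 9, 11, 13]

[2, 4, 5, 10, 7, 6, 8, 15, 12, 9, 11, 13]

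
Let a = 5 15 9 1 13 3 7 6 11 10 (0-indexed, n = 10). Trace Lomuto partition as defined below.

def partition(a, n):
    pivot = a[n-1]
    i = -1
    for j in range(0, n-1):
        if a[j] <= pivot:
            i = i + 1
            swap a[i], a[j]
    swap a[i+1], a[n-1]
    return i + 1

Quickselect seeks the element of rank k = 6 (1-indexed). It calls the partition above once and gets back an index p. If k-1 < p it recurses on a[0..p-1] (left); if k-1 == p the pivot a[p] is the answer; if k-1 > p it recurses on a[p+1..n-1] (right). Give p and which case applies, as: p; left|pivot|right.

pivot = a[9] = 10; i = -1
j=0: a[0]=5 ≤ 10 → i=0, swap a[0],a[0] (no change) → 5 15 9 1 13 3 7 6 11 10
j=1: a[1]=15 > 10 → no swap
j=2: a[2]=9 ≤ 10 → i=1, swap a[1],a[2] → 5 9 15 1 13 3 7 6 11 10
j=3: a[3]=1 ≤ 10 → i=2, swap a[2],a[3] → 5 9 1 15 13 3 7 6 11 10
j=4: a[4]=13 > 10 → no swap
j=5: a[5]=3 ≤ 10 → i=3, swap a[3],a[5] → 5 9 1 3 13 15 7 6 11 10
j=6: a[6]=7 ≤ 10 → i=4, swap a[4],a[6] → 5 9 1 3 7 15 13 6 11 10
j=7: a[7]=6 ≤ 10 → i=5, swap a[5],a[7] → 5 9 1 3 7 6 13 15 11 10
j=8: a[8]=11 > 10 → no swap
final swap a[6],a[9] → 5 9 1 3 7 6 10 15 11 13; return 6
p = 6; k-1 = 5 < 6 ⇒ left

6; left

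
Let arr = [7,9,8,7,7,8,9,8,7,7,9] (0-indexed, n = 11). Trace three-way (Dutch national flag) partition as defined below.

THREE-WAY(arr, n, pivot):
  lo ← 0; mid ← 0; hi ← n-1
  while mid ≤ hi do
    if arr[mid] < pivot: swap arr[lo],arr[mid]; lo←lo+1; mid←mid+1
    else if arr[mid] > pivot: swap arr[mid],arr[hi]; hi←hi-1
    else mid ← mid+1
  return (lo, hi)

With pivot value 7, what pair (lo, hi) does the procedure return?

(0, 4)

pivot = 7; lo=0, mid=0, hi=10
arr[mid]=7=7: mid=1
arr[mid]=9>7: swap arr[1],arr[10]; hi=9 → [7,9,8,7,7,8,9,8,7,7,9]
arr[mid]=9>7: swap arr[1],arr[9]; hi=8 → [7,7,8,7,7,8,9,8,7,9,9]
arr[mid]=7=7: mid=2
arr[mid]=8>7: swap arr[2],arr[8]; hi=7 → [7,7,7,7,7,8,9,8,8,9,9]
arr[mid]=7=7: mid=3
arr[mid]=7=7: mid=4
arr[mid]=7=7: mid=5
arr[mid]=8>7: swap arr[5],arr[7]; hi=6 → [7,7,7,7,7,8,9,8,8,9,9]
arr[mid]=8>7: swap arr[5],arr[6]; hi=5 → [7,7,7,7,7,9,8,8,8,9,9]
arr[mid]=9>7: swap arr[5],arr[5]; hi=4 → [7,7,7,7,7,9,8,8,8,9,9]
end: lo=0, hi=4; arr = [7,7,7,7,7,9,8,8,8,9,9]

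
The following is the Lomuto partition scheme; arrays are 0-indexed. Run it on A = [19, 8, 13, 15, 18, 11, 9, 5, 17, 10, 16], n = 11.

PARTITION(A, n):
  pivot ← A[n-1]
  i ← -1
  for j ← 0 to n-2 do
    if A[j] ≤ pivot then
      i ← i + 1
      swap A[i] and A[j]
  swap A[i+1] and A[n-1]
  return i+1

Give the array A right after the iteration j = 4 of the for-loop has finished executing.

[8, 13, 15, 19, 18, 11, 9, 5, 17, 10, 16]

pivot = A[10] = 16; i = -1
j=0: A[0]=19 > 16 → no swap
j=1: A[1]=8 ≤ 16 → i=0, swap A[0],A[1] → [8, 19, 13, 15, 18, 11, 9, 5, 17, 10, 16]
j=2: A[2]=13 ≤ 16 → i=1, swap A[1],A[2] → [8, 13, 19, 15, 18, 11, 9, 5, 17, 10, 16]
j=3: A[3]=15 ≤ 16 → i=2, swap A[2],A[3] → [8, 13, 15, 19, 18, 11, 9, 5, 17, 10, 16]
j=4: A[4]=18 > 16 → no swap
(after j=4) A = [8, 13, 15, 19, 18, 11, 9, 5, 17, 10, 16]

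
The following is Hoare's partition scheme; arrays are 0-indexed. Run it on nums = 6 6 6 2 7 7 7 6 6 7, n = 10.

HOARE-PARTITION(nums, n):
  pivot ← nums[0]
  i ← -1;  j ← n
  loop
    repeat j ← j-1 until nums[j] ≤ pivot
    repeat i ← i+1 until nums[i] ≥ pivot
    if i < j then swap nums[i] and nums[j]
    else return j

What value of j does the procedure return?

pivot=6
j stops at 8 (6), i stops at 0 (6); swap ⇒ 6 6 6 2 7 7 7 6 6 7
j stops at 7 (6), i stops at 1 (6); swap ⇒ 6 6 6 2 7 7 7 6 6 7
j stops at 3 (2), i stops at 2 (6); swap ⇒ 6 6 2 6 7 7 7 6 6 7
j stops at 2, i stops at 3; i≥j ⇒ return 2. nums=6 6 2 6 7 7 7 6 6 7

2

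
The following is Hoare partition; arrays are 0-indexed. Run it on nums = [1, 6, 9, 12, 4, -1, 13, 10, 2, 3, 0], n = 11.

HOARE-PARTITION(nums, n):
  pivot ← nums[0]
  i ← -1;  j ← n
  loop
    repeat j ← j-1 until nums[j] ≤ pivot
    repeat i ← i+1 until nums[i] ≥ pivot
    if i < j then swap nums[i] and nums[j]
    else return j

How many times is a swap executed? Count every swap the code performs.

pivot=1
j stops at 10 (0), i stops at 0 (1); swap ⇒ [0, 6, 9, 12, 4, -1, 13, 10, 2, 3, 1]
j stops at 5 (-1), i stops at 1 (6); swap ⇒ [0, -1, 9, 12, 4, 6, 13, 10, 2, 3, 1]
j stops at 1, i stops at 2; i≥j ⇒ return 1. nums=[0, -1, 9, 12, 4, 6, 13, 10, 2, 3, 1]

2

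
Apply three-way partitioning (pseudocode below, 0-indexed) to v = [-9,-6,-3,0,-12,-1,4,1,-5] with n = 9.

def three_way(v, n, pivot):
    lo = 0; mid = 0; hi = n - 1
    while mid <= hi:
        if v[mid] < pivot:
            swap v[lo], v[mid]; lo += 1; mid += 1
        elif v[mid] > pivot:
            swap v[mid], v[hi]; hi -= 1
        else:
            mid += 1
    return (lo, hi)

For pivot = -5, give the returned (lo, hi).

(3, 3)

lo=0 mid=0 hi=8
-9<-5: swap(0,0), lo=1 mid=1 ⇒ [-9,-6,-3,0,-12,-1,4,1,-5]
-6<-5: swap(1,1), lo=2 mid=2 ⇒ [-9,-6,-3,0,-12,-1,4,1,-5]
-3>-5: swap(2,8), hi=7 ⇒ [-9,-6,-5,0,-12,-1,4,1,-3]
-5=-5: mid=3
0>-5: swap(3,7), hi=6 ⇒ [-9,-6,-5,1,-12,-1,4,0,-3]
1>-5: swap(3,6), hi=5 ⇒ [-9,-6,-5,4,-12,-1,1,0,-3]
4>-5: swap(3,5), hi=4 ⇒ [-9,-6,-5,-1,-12,4,1,0,-3]
-1>-5: swap(3,4), hi=3 ⇒ [-9,-6,-5,-12,-1,4,1,0,-3]
-12<-5: swap(2,3), lo=3 mid=4 ⇒ [-9,-6,-12,-5,-1,4,1,0,-3]
done. lo=3 hi=3; v=[-9,-6,-12,-5,-1,4,1,0,-3]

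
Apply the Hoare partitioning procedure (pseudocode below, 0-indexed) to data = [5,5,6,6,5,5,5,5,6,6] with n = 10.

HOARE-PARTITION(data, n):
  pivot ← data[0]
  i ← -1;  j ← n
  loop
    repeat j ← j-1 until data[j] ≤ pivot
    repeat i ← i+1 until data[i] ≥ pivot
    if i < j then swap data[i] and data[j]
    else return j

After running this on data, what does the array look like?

pivot = data[0] = 5; i = -1, j = 10
j→7 (data[7]=5≤5), i→0 (data[0]=5≥5); i<j, swap → [5,5,6,6,5,5,5,5,6,6]
j→6 (data[6]=5≤5), i→1 (data[1]=5≥5); i<j, swap → [5,5,6,6,5,5,5,5,6,6]
j→5 (data[5]=5≤5), i→2 (data[2]=6≥5); i<j, swap → [5,5,5,6,5,6,5,5,6,6]
j→4 (data[4]=5≤5), i→3 (data[3]=6≥5); i<j, swap → [5,5,5,5,6,6,5,5,6,6]
j→3, i→4; i≥j, return j=3. data = [5,5,5,5,6,6,5,5,6,6]

[5,5,5,5,6,6,5,5,6,6]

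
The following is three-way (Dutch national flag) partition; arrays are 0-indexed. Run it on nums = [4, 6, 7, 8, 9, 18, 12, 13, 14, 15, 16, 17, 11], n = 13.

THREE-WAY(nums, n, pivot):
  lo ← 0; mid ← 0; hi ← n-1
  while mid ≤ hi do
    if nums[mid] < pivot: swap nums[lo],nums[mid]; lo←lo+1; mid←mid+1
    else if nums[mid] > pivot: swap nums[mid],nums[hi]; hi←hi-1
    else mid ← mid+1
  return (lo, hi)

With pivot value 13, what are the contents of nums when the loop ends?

[4, 6, 7, 8, 9, 11, 12, 13, 15, 16, 17, 14, 18]

pivot = 13; lo=0, mid=0, hi=12
nums[mid]=4<13: swap nums[0],nums[0]; lo=1,mid=1 → [4, 6, 7, 8, 9, 18, 12, 13, 14, 15, 16, 17, 11]
nums[mid]=6<13: swap nums[1],nums[1]; lo=2,mid=2 → [4, 6, 7, 8, 9, 18, 12, 13, 14, 15, 16, 17, 11]
nums[mid]=7<13: swap nums[2],nums[2]; lo=3,mid=3 → [4, 6, 7, 8, 9, 18, 12, 13, 14, 15, 16, 17, 11]
nums[mid]=8<13: swap nums[3],nums[3]; lo=4,mid=4 → [4, 6, 7, 8, 9, 18, 12, 13, 14, 15, 16, 17, 11]
nums[mid]=9<13: swap nums[4],nums[4]; lo=5,mid=5 → [4, 6, 7, 8, 9, 18, 12, 13, 14, 15, 16, 17, 11]
nums[mid]=18>13: swap nums[5],nums[12]; hi=11 → [4, 6, 7, 8, 9, 11, 12, 13, 14, 15, 16, 17, 18]
nums[mid]=11<13: swap nums[5],nums[5]; lo=6,mid=6 → [4, 6, 7, 8, 9, 11, 12, 13, 14, 15, 16, 17, 18]
nums[mid]=12<13: swap nums[6],nums[6]; lo=7,mid=7 → [4, 6, 7, 8, 9, 11, 12, 13, 14, 15, 16, 17, 18]
nums[mid]=13=13: mid=8
nums[mid]=14>13: swap nums[8],nums[11]; hi=10 → [4, 6, 7, 8, 9, 11, 12, 13, 17, 15, 16, 14, 18]
nums[mid]=17>13: swap nums[8],nums[10]; hi=9 → [4, 6, 7, 8, 9, 11, 12, 13, 16, 15, 17, 14, 18]
nums[mid]=16>13: swap nums[8],nums[9]; hi=8 → [4, 6, 7, 8, 9, 11, 12, 13, 15, 16, 17, 14, 18]
nums[mid]=15>13: swap nums[8],nums[8]; hi=7 → [4, 6, 7, 8, 9, 11, 12, 13, 15, 16, 17, 14, 18]
end: lo=7, hi=7; nums = [4, 6, 7, 8, 9, 11, 12, 13, 15, 16, 17, 14, 18]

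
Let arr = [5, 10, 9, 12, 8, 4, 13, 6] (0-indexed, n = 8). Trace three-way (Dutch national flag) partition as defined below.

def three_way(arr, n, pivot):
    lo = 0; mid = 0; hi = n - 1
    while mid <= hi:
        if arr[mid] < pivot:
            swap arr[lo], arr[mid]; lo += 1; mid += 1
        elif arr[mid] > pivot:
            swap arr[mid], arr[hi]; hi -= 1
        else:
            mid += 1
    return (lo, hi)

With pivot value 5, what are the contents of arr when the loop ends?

[4, 5, 12, 8, 9, 13, 6, 10]

pivot = 5; lo=0, mid=0, hi=7
arr[mid]=5=5: mid=1
arr[mid]=10>5: swap arr[1],arr[7]; hi=6 → [5, 6, 9, 12, 8, 4, 13, 10]
arr[mid]=6>5: swap arr[1],arr[6]; hi=5 → [5, 13, 9, 12, 8, 4, 6, 10]
arr[mid]=13>5: swap arr[1],arr[5]; hi=4 → [5, 4, 9, 12, 8, 13, 6, 10]
arr[mid]=4<5: swap arr[0],arr[1]; lo=1,mid=2 → [4, 5, 9, 12, 8, 13, 6, 10]
arr[mid]=9>5: swap arr[2],arr[4]; hi=3 → [4, 5, 8, 12, 9, 13, 6, 10]
arr[mid]=8>5: swap arr[2],arr[3]; hi=2 → [4, 5, 12, 8, 9, 13, 6, 10]
arr[mid]=12>5: swap arr[2],arr[2]; hi=1 → [4, 5, 12, 8, 9, 13, 6, 10]
end: lo=1, hi=1; arr = [4, 5, 12, 8, 9, 13, 6, 10]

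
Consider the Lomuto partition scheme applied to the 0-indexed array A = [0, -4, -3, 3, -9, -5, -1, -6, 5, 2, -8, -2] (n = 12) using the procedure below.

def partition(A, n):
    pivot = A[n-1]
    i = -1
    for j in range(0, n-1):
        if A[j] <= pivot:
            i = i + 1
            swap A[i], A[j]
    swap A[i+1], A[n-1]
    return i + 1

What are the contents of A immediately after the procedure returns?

[-4, -3, -9, -5, -6, -8, -2, 0, 5, 2, 3, -1]

pivot = A[11] = -2; i = -1
j=0: A[0]=0 > -2 → no swap
j=1: A[1]=-4 ≤ -2 → i=0, swap A[0],A[1] → [-4, 0, -3, 3, -9, -5, -1, -6, 5, 2, -8, -2]
j=2: A[2]=-3 ≤ -2 → i=1, swap A[1],A[2] → [-4, -3, 0, 3, -9, -5, -1, -6, 5, 2, -8, -2]
j=3: A[3]=3 > -2 → no swap
j=4: A[4]=-9 ≤ -2 → i=2, swap A[2],A[4] → [-4, -3, -9, 3, 0, -5, -1, -6, 5, 2, -8, -2]
j=5: A[5]=-5 ≤ -2 → i=3, swap A[3],A[5] → [-4, -3, -9, -5, 0, 3, -1, -6, 5, 2, -8, -2]
j=6: A[6]=-1 > -2 → no swap
j=7: A[7]=-6 ≤ -2 → i=4, swap A[4],A[7] → [-4, -3, -9, -5, -6, 3, -1, 0, 5, 2, -8, -2]
j=8: A[8]=5 > -2 → no swap
j=9: A[9]=2 > -2 → no swap
j=10: A[10]=-8 ≤ -2 → i=5, swap A[5],A[10] → [-4, -3, -9, -5, -6, -8, -1, 0, 5, 2, 3, -2]
final swap A[6],A[11] → [-4, -3, -9, -5, -6, -8, -2, 0, 5, 2, 3, -1]; return 6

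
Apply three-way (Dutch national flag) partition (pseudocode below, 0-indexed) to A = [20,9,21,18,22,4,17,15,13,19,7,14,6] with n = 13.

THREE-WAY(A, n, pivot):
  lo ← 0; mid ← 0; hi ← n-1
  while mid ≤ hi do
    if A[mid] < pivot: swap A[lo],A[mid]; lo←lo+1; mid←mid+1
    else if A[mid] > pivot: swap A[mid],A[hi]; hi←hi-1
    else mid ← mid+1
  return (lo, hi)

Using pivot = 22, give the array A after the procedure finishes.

lo=0 mid=0 hi=12
20<22: swap(0,0), lo=1 mid=1 ⇒ [20,9,21,18,22,4,17,15,13,19,7,14,6]
9<22: swap(1,1), lo=2 mid=2 ⇒ [20,9,21,18,22,4,17,15,13,19,7,14,6]
21<22: swap(2,2), lo=3 mid=3 ⇒ [20,9,21,18,22,4,17,15,13,19,7,14,6]
18<22: swap(3,3), lo=4 mid=4 ⇒ [20,9,21,18,22,4,17,15,13,19,7,14,6]
22=22: mid=5
4<22: swap(4,5), lo=5 mid=6 ⇒ [20,9,21,18,4,22,17,15,13,19,7,14,6]
17<22: swap(5,6), lo=6 mid=7 ⇒ [20,9,21,18,4,17,22,15,13,19,7,14,6]
15<22: swap(6,7), lo=7 mid=8 ⇒ [20,9,21,18,4,17,15,22,13,19,7,14,6]
13<22: swap(7,8), lo=8 mid=9 ⇒ [20,9,21,18,4,17,15,13,22,19,7,14,6]
19<22: swap(8,9), lo=9 mid=10 ⇒ [20,9,21,18,4,17,15,13,19,22,7,14,6]
7<22: swap(9,10), lo=10 mid=11 ⇒ [20,9,21,18,4,17,15,13,19,7,22,14,6]
14<22: swap(10,11), lo=11 mid=12 ⇒ [20,9,21,18,4,17,15,13,19,7,14,22,6]
6<22: swap(11,12), lo=12 mid=13 ⇒ [20,9,21,18,4,17,15,13,19,7,14,6,22]
done. lo=12 hi=12; A=[20,9,21,18,4,17,15,13,19,7,14,6,22]

[20,9,21,18,4,17,15,13,19,7,14,6,22]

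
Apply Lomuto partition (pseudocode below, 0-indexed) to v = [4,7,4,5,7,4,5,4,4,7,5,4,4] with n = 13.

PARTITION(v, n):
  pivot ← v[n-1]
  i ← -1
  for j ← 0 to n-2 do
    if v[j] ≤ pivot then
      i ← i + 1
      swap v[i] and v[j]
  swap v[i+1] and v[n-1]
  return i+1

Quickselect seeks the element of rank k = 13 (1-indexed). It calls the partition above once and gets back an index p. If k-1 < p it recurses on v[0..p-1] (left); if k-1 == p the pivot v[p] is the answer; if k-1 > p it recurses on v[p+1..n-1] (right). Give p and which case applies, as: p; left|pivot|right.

pivot = v[12] = 4; i = -1
j=0: v[0]=4 ≤ 4 → i=0, swap v[0],v[0] (no change) → [4,7,4,5,7,4,5,4,4,7,5,4,4]
j=1: v[1]=7 > 4 → no swap
j=2: v[2]=4 ≤ 4 → i=1, swap v[1],v[2] → [4,4,7,5,7,4,5,4,4,7,5,4,4]
j=3: v[3]=5 > 4 → no swap
j=4: v[4]=7 > 4 → no swap
j=5: v[5]=4 ≤ 4 → i=2, swap v[2],v[5] → [4,4,4,5,7,7,5,4,4,7,5,4,4]
j=6: v[6]=5 > 4 → no swap
j=7: v[7]=4 ≤ 4 → i=3, swap v[3],v[7] → [4,4,4,4,7,7,5,5,4,7,5,4,4]
j=8: v[8]=4 ≤ 4 → i=4, swap v[4],v[8] → [4,4,4,4,4,7,5,5,7,7,5,4,4]
j=9: v[9]=7 > 4 → no swap
j=10: v[10]=5 > 4 → no swap
j=11: v[11]=4 ≤ 4 → i=5, swap v[5],v[11] → [4,4,4,4,4,4,5,5,7,7,5,7,4]
final swap v[6],v[12] → [4,4,4,4,4,4,4,5,7,7,5,7,5]; return 6
p = 6; k-1 = 12 > 6 ⇒ right

6; right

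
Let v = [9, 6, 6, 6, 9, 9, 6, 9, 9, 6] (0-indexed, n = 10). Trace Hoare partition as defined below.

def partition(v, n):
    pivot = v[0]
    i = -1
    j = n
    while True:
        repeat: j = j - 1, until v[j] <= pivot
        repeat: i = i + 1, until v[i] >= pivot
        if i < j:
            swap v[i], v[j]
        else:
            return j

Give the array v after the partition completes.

[6, 6, 6, 6, 9, 9, 6, 9, 9, 9]

pivot = v[0] = 9; i = -1, j = 10
j→9 (v[9]=6≤9), i→0 (v[0]=9≥9); i<j, swap → [6, 6, 6, 6, 9, 9, 6, 9, 9, 9]
j→8 (v[8]=9≤9), i→4 (v[4]=9≥9); i<j, swap → [6, 6, 6, 6, 9, 9, 6, 9, 9, 9]
j→7 (v[7]=9≤9), i→5 (v[5]=9≥9); i<j, swap → [6, 6, 6, 6, 9, 9, 6, 9, 9, 9]
j→6, i→7; i≥j, return j=6. v = [6, 6, 6, 6, 9, 9, 6, 9, 9, 9]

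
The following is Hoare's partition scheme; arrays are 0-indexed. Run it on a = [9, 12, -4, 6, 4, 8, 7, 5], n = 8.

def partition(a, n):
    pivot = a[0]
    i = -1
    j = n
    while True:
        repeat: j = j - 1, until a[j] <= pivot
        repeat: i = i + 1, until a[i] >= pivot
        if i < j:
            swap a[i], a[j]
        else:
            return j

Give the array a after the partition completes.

pivot=9
j stops at 7 (5), i stops at 0 (9); swap ⇒ [5, 12, -4, 6, 4, 8, 7, 9]
j stops at 6 (7), i stops at 1 (12); swap ⇒ [5, 7, -4, 6, 4, 8, 12, 9]
j stops at 5, i stops at 6; i≥j ⇒ return 5. a=[5, 7, -4, 6, 4, 8, 12, 9]

[5, 7, -4, 6, 4, 8, 12, 9]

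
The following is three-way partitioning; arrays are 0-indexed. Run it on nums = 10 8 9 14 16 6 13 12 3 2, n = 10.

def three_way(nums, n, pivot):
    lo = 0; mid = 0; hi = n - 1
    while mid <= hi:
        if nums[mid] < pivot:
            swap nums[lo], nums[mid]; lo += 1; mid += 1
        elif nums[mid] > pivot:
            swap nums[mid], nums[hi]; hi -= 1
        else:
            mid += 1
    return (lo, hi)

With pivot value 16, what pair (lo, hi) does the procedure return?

(9, 9)

lo=0 mid=0 hi=9
10<16: swap(0,0), lo=1 mid=1 ⇒ 10 8 9 14 16 6 13 12 3 2
8<16: swap(1,1), lo=2 mid=2 ⇒ 10 8 9 14 16 6 13 12 3 2
9<16: swap(2,2), lo=3 mid=3 ⇒ 10 8 9 14 16 6 13 12 3 2
14<16: swap(3,3), lo=4 mid=4 ⇒ 10 8 9 14 16 6 13 12 3 2
16=16: mid=5
6<16: swap(4,5), lo=5 mid=6 ⇒ 10 8 9 14 6 16 13 12 3 2
13<16: swap(5,6), lo=6 mid=7 ⇒ 10 8 9 14 6 13 16 12 3 2
12<16: swap(6,7), lo=7 mid=8 ⇒ 10 8 9 14 6 13 12 16 3 2
3<16: swap(7,8), lo=8 mid=9 ⇒ 10 8 9 14 6 13 12 3 16 2
2<16: swap(8,9), lo=9 mid=10 ⇒ 10 8 9 14 6 13 12 3 2 16
done. lo=9 hi=9; nums=10 8 9 14 6 13 12 3 2 16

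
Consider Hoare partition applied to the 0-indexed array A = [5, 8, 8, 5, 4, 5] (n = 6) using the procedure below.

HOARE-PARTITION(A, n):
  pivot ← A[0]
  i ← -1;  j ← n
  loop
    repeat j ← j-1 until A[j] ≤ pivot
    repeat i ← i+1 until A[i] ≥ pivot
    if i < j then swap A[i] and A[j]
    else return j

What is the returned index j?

pivot = A[0] = 5; i = -1, j = 6
j→5 (A[5]=5≤5), i→0 (A[0]=5≥5); i<j, swap → [5, 8, 8, 5, 4, 5]
j→4 (A[4]=4≤5), i→1 (A[1]=8≥5); i<j, swap → [5, 4, 8, 5, 8, 5]
j→3 (A[3]=5≤5), i→2 (A[2]=8≥5); i<j, swap → [5, 4, 5, 8, 8, 5]
j→2, i→3; i≥j, return j=2. A = [5, 4, 5, 8, 8, 5]

2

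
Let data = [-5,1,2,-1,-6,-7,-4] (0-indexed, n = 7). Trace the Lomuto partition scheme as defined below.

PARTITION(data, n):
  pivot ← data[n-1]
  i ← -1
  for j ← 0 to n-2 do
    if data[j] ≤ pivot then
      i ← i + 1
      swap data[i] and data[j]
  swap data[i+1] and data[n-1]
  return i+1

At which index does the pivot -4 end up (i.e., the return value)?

3

pivot = data[6] = -4; i = -1
j=0: data[0]=-5 ≤ -4 → i=0, swap data[0],data[0] (no change) → [-5,1,2,-1,-6,-7,-4]
j=1: data[1]=1 > -4 → no swap
j=2: data[2]=2 > -4 → no swap
j=3: data[3]=-1 > -4 → no swap
j=4: data[4]=-6 ≤ -4 → i=1, swap data[1],data[4] → [-5,-6,2,-1,1,-7,-4]
j=5: data[5]=-7 ≤ -4 → i=2, swap data[2],data[5] → [-5,-6,-7,-1,1,2,-4]
final swap data[3],data[6] → [-5,-6,-7,-4,1,2,-1]; return 3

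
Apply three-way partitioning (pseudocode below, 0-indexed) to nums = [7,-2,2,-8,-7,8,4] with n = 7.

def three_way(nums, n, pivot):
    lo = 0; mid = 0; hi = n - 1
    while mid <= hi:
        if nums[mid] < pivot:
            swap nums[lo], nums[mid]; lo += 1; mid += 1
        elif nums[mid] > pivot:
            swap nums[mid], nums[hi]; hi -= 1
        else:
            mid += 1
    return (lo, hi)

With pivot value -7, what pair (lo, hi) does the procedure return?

pivot = -7; lo=0, mid=0, hi=6
nums[mid]=7>-7: swap nums[0],nums[6]; hi=5 → [4,-2,2,-8,-7,8,7]
nums[mid]=4>-7: swap nums[0],nums[5]; hi=4 → [8,-2,2,-8,-7,4,7]
nums[mid]=8>-7: swap nums[0],nums[4]; hi=3 → [-7,-2,2,-8,8,4,7]
nums[mid]=-7=-7: mid=1
nums[mid]=-2>-7: swap nums[1],nums[3]; hi=2 → [-7,-8,2,-2,8,4,7]
nums[mid]=-8<-7: swap nums[0],nums[1]; lo=1,mid=2 → [-8,-7,2,-2,8,4,7]
nums[mid]=2>-7: swap nums[2],nums[2]; hi=1 → [-8,-7,2,-2,8,4,7]
end: lo=1, hi=1; nums = [-8,-7,2,-2,8,4,7]

(1, 1)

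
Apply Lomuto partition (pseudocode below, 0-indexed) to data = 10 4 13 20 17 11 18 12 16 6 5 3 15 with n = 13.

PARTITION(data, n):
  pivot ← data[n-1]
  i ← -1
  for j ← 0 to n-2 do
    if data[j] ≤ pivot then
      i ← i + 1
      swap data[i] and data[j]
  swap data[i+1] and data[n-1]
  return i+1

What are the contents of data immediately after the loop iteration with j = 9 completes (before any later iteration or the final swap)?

10 4 13 11 12 6 18 17 16 20 5 3 15

pivot = data[12] = 15; i = -1
j=0: data[0]=10 ≤ 15 → i=0, swap data[0],data[0] (no change) → 10 4 13 20 17 11 18 12 16 6 5 3 15
j=1: data[1]=4 ≤ 15 → i=1, swap data[1],data[1] (no change) → 10 4 13 20 17 11 18 12 16 6 5 3 15
j=2: data[2]=13 ≤ 15 → i=2, swap data[2],data[2] (no change) → 10 4 13 20 17 11 18 12 16 6 5 3 15
j=3: data[3]=20 > 15 → no swap
j=4: data[4]=17 > 15 → no swap
j=5: data[5]=11 ≤ 15 → i=3, swap data[3],data[5] → 10 4 13 11 17 20 18 12 16 6 5 3 15
j=6: data[6]=18 > 15 → no swap
j=7: data[7]=12 ≤ 15 → i=4, swap data[4],data[7] → 10 4 13 11 12 20 18 17 16 6 5 3 15
j=8: data[8]=16 > 15 → no swap
j=9: data[9]=6 ≤ 15 → i=5, swap data[5],data[9] → 10 4 13 11 12 6 18 17 16 20 5 3 15
(after j=9) data = 10 4 13 11 12 6 18 17 16 20 5 3 15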